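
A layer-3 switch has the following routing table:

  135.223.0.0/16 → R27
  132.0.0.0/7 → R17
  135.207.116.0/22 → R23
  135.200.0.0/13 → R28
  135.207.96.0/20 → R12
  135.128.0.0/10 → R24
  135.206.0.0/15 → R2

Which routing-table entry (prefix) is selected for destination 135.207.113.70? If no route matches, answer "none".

Entries matching 135.207.113.70:
  135.200.0.0/13 (135.200.0.0 - 135.207.255.255)
  135.206.0.0/15 (135.206.0.0 - 135.207.255.255)
Most specific is 135.206.0.0/15.

135.206.0.0/15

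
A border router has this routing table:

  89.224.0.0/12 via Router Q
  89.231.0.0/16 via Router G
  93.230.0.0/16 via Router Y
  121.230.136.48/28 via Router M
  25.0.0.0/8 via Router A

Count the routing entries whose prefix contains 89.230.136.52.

Prefixes containing 89.230.136.52:
  89.224.0.0/12 (89.224.0.0 - 89.239.255.255)
Total matching entries: 1.

1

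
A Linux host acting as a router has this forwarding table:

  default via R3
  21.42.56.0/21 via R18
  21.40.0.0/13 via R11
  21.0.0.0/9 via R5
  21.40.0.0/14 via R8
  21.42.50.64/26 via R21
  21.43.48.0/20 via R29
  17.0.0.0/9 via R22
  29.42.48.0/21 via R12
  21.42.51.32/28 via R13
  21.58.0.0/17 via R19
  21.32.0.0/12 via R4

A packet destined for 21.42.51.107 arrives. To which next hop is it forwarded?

R8

Routes whose prefix contains 21.42.51.107:
  0.0.0.0/0 (default, matches everything) -> R3
  21.0.0.0/9 (21.0.0.0 - 21.127.255.255) -> R5
  21.32.0.0/12 (21.32.0.0 - 21.47.255.255) -> R4
  21.40.0.0/13 (21.40.0.0 - 21.47.255.255) -> R11
  21.40.0.0/14 (21.40.0.0 - 21.43.255.255) -> R8
More-specific entries that do NOT match:
  21.42.51.32/28 (21.42.51.32 - 21.42.51.47) does not contain 21.42.51.107
  21.42.50.64/26 (21.42.50.64 - 21.42.50.127) does not contain 21.42.51.107
  21.42.56.0/21 (21.42.56.0 - 21.42.63.255) does not contain 21.42.51.107
  29.42.48.0/21 (29.42.48.0 - 29.42.55.255) does not contain 21.42.51.107
  21.43.48.0/20 (21.43.48.0 - 21.43.63.255) does not contain 21.42.51.107
  21.58.0.0/17 (21.58.0.0 - 21.58.127.255) does not contain 21.42.51.107
Longest matching prefix is /14 -> next hop R8.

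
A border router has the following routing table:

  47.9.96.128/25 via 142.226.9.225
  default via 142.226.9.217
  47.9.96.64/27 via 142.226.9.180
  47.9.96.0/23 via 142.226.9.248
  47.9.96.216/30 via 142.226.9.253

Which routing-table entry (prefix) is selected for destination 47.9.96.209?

47.9.96.128/25

Entries matching 47.9.96.209:
  0.0.0.0/0 (default, matches everything)
  47.9.96.0/23 (47.9.96.0 - 47.9.97.255)
  47.9.96.128/25 (47.9.96.128 - 47.9.96.255)
Most specific is 47.9.96.128/25.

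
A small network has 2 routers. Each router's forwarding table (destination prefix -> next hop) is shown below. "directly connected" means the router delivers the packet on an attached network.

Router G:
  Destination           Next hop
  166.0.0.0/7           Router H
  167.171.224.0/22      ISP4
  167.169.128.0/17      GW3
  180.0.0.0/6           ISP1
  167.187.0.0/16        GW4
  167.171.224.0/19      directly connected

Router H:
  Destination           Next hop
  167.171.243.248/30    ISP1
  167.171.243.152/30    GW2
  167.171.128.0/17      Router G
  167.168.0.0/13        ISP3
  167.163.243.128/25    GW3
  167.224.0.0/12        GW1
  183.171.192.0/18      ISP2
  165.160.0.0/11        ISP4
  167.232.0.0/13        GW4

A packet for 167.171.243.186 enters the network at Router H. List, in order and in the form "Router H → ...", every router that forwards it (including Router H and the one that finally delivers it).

Router H → Router G

At Router H: longest match for 167.171.243.186 is 167.171.128.0/17 -> Router G
At Router G: longest match for 167.171.243.186 is 167.171.224.0/19 -> directly connected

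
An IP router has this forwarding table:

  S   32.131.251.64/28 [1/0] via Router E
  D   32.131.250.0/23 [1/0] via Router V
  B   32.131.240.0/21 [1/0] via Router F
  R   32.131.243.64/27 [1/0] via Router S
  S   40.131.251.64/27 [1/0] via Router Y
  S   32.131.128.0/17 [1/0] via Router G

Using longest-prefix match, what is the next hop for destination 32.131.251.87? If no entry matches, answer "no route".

Router V

Routes whose prefix contains 32.131.251.87:
  32.131.128.0/17 (32.131.128.0 - 32.131.255.255) -> Router G
  32.131.250.0/23 (32.131.250.0 - 32.131.251.255) -> Router V
More-specific entries that do NOT match:
  32.131.251.64/28 (32.131.251.64 - 32.131.251.79) does not contain 32.131.251.87
  32.131.243.64/27 (32.131.243.64 - 32.131.243.95) does not contain 32.131.251.87
  40.131.251.64/27 (40.131.251.64 - 40.131.251.95) does not contain 32.131.251.87
Longest matching prefix is /23 -> next hop Router V.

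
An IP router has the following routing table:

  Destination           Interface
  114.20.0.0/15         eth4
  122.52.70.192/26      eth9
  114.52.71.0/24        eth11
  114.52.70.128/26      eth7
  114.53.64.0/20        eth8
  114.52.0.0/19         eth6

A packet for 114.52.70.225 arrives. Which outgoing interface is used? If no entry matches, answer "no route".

no route

No entry's prefix contains 114.52.70.225; there is no default route.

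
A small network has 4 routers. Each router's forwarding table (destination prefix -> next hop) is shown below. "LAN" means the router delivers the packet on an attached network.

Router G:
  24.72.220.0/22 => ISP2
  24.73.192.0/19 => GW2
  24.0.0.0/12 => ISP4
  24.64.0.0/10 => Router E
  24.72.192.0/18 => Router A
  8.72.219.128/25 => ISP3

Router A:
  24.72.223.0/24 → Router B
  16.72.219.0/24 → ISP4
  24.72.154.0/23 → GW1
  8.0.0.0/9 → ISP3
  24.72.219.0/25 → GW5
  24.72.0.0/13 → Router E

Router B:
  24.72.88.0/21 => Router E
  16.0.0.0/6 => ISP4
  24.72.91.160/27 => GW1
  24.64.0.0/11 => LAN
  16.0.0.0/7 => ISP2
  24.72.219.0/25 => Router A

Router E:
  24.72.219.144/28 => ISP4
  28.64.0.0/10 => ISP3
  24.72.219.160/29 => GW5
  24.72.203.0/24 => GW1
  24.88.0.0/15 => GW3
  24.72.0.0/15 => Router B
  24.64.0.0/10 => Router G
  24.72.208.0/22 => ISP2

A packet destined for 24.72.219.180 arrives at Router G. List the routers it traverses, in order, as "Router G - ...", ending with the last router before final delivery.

Router G - Router A - Router E - Router B

At Router G: longest match for 24.72.219.180 is 24.72.192.0/18 -> Router A
At Router A: longest match for 24.72.219.180 is 24.72.0.0/13 -> Router E
At Router E: longest match for 24.72.219.180 is 24.72.0.0/15 -> Router B
At Router B: longest match for 24.72.219.180 is 24.64.0.0/11 -> LAN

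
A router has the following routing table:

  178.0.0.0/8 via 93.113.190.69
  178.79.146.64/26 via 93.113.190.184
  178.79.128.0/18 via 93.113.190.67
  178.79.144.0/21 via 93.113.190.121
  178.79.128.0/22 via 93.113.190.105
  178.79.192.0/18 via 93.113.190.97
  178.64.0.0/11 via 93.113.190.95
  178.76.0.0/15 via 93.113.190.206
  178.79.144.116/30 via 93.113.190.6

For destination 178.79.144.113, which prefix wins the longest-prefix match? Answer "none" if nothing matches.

Entries matching 178.79.144.113:
  178.0.0.0/8 (178.0.0.0 - 178.255.255.255)
  178.64.0.0/11 (178.64.0.0 - 178.95.255.255)
  178.79.128.0/18 (178.79.128.0 - 178.79.191.255)
  178.79.144.0/21 (178.79.144.0 - 178.79.151.255)
Most specific is 178.79.144.0/21.

178.79.144.0/21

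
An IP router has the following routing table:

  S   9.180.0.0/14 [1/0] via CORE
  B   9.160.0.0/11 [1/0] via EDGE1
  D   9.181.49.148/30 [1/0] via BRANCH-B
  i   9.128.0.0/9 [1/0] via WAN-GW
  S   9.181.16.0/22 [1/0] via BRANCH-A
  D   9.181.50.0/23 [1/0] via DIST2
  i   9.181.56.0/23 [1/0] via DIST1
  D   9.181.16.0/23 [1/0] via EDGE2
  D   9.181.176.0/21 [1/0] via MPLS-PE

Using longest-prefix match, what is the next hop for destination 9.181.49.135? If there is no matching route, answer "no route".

CORE

Routes whose prefix contains 9.181.49.135:
  9.128.0.0/9 (9.128.0.0 - 9.255.255.255) -> WAN-GW
  9.160.0.0/11 (9.160.0.0 - 9.191.255.255) -> EDGE1
  9.180.0.0/14 (9.180.0.0 - 9.183.255.255) -> CORE
More-specific entries that do NOT match:
  9.181.49.148/30 (9.181.49.148 - 9.181.49.151) does not contain 9.181.49.135
  9.181.50.0/23 (9.181.50.0 - 9.181.51.255) does not contain 9.181.49.135
  9.181.56.0/23 (9.181.56.0 - 9.181.57.255) does not contain 9.181.49.135
  9.181.16.0/23 (9.181.16.0 - 9.181.17.255) does not contain 9.181.49.135
  9.181.16.0/22 (9.181.16.0 - 9.181.19.255) does not contain 9.181.49.135
  9.181.176.0/21 (9.181.176.0 - 9.181.183.255) does not contain 9.181.49.135
Longest matching prefix is /14 -> next hop CORE.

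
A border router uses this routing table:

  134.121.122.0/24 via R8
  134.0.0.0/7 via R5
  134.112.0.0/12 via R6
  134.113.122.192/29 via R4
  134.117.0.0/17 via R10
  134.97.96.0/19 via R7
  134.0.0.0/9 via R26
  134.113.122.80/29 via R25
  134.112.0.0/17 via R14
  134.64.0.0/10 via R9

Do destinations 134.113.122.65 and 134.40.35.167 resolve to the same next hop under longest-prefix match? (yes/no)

134.113.122.65: longest match 134.112.0.0/12 -> R6
134.40.35.167: longest match 134.0.0.0/9 -> R26

no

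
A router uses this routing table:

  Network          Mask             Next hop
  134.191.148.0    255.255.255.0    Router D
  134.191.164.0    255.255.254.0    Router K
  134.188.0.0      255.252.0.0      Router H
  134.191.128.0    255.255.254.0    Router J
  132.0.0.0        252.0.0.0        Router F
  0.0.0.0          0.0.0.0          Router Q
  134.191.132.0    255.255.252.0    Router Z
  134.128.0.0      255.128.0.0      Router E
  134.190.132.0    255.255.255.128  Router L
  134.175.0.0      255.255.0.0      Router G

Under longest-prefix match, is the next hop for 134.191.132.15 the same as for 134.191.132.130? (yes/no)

yes

134.191.132.15: longest match 134.191.132.0/22 -> Router Z
134.191.132.130: longest match 134.191.132.0/22 -> Router Z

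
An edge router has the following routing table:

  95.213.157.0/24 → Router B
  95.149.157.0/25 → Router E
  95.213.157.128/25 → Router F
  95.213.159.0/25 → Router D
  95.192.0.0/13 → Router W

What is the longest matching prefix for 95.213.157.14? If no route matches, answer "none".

Entries matching 95.213.157.14:
  95.213.157.0/24 (95.213.157.0 - 95.213.157.255)
Most specific is 95.213.157.0/24.

95.213.157.0/24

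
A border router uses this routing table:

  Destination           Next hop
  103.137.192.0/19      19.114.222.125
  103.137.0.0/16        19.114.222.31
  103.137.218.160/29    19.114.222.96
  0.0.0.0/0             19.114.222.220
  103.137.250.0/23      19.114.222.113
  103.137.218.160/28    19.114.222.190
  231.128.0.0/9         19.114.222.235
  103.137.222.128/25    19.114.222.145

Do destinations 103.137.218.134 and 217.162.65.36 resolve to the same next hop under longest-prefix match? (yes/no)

no

103.137.218.134: longest match 103.137.192.0/19 -> 19.114.222.125
217.162.65.36: longest match 0.0.0.0/0 -> 19.114.222.220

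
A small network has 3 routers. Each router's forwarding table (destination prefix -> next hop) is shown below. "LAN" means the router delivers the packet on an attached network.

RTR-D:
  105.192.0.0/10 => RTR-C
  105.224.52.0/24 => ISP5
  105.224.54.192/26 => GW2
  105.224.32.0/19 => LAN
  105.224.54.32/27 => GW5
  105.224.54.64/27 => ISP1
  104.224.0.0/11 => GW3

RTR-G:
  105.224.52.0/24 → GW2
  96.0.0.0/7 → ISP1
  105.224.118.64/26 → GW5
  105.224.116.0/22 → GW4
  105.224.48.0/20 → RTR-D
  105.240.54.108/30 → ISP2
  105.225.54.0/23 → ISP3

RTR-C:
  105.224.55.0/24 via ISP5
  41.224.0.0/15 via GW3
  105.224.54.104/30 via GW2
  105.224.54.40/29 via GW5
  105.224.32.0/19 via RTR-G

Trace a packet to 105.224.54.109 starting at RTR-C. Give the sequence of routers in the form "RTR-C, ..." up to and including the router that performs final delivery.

At RTR-C: longest match for 105.224.54.109 is 105.224.32.0/19 -> RTR-G
At RTR-G: longest match for 105.224.54.109 is 105.224.48.0/20 -> RTR-D
At RTR-D: longest match for 105.224.54.109 is 105.224.32.0/19 -> LAN

RTR-C, RTR-G, RTR-D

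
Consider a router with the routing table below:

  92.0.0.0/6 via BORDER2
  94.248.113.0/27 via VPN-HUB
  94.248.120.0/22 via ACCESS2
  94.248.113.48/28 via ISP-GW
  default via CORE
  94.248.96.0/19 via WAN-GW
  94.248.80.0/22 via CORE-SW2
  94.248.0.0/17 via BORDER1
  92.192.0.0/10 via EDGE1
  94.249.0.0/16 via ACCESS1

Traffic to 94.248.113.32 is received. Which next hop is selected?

WAN-GW

Routes whose prefix contains 94.248.113.32:
  0.0.0.0/0 (default, matches everything) -> CORE
  92.0.0.0/6 (92.0.0.0 - 95.255.255.255) -> BORDER2
  94.248.0.0/17 (94.248.0.0 - 94.248.127.255) -> BORDER1
  94.248.96.0/19 (94.248.96.0 - 94.248.127.255) -> WAN-GW
More-specific entries that do NOT match:
  94.248.113.48/28 (94.248.113.48 - 94.248.113.63) does not contain 94.248.113.32
  94.248.113.0/27 (94.248.113.0 - 94.248.113.31) does not contain 94.248.113.32
  94.248.120.0/22 (94.248.120.0 - 94.248.123.255) does not contain 94.248.113.32
  94.248.80.0/22 (94.248.80.0 - 94.248.83.255) does not contain 94.248.113.32
Longest matching prefix is /19 -> next hop WAN-GW.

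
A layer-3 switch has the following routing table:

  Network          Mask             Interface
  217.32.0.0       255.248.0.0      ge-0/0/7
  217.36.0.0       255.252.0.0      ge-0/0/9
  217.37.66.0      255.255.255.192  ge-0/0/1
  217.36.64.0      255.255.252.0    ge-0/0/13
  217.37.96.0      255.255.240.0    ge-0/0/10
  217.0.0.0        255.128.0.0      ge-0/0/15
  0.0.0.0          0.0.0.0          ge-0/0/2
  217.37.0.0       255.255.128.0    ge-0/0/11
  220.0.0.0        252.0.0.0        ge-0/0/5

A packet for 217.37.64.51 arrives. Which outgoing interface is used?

ge-0/0/11

Routes whose prefix contains 217.37.64.51:
  0.0.0.0/0 (default, matches everything) -> ge-0/0/2
  217.0.0.0/9 (217.0.0.0 - 217.127.255.255) -> ge-0/0/15
  217.32.0.0/13 (217.32.0.0 - 217.39.255.255) -> ge-0/0/7
  217.36.0.0/14 (217.36.0.0 - 217.39.255.255) -> ge-0/0/9
  217.37.0.0/17 (217.37.0.0 - 217.37.127.255) -> ge-0/0/11
More-specific entries that do NOT match:
  217.37.66.0/26 (217.37.66.0 - 217.37.66.63) does not contain 217.37.64.51
  217.36.64.0/22 (217.36.64.0 - 217.36.67.255) does not contain 217.37.64.51
  217.37.96.0/20 (217.37.96.0 - 217.37.111.255) does not contain 217.37.64.51
Longest matching prefix is /17 -> interface ge-0/0/11.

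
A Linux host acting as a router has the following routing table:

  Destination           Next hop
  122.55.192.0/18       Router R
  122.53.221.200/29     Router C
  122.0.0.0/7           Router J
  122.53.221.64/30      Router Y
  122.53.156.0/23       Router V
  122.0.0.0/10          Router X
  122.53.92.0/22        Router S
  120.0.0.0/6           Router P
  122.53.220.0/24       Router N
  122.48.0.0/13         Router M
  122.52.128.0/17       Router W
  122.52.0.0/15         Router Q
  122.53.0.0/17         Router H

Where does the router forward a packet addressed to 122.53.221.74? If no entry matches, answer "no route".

Router Q

Routes whose prefix contains 122.53.221.74:
  120.0.0.0/6 (120.0.0.0 - 123.255.255.255) -> Router P
  122.0.0.0/7 (122.0.0.0 - 123.255.255.255) -> Router J
  122.0.0.0/10 (122.0.0.0 - 122.63.255.255) -> Router X
  122.48.0.0/13 (122.48.0.0 - 122.55.255.255) -> Router M
  122.52.0.0/15 (122.52.0.0 - 122.53.255.255) -> Router Q
More-specific entries that do NOT match:
  122.53.221.64/30 (122.53.221.64 - 122.53.221.67) does not contain 122.53.221.74
  122.53.221.200/29 (122.53.221.200 - 122.53.221.207) does not contain 122.53.221.74
  122.53.220.0/24 (122.53.220.0 - 122.53.220.255) does not contain 122.53.221.74
  122.53.156.0/23 (122.53.156.0 - 122.53.157.255) does not contain 122.53.221.74
  122.53.92.0/22 (122.53.92.0 - 122.53.95.255) does not contain 122.53.221.74
  122.55.192.0/18 (122.55.192.0 - 122.55.255.255) does not contain 122.53.221.74
  122.52.128.0/17 (122.52.128.0 - 122.52.255.255) does not contain 122.53.221.74
  122.53.0.0/17 (122.53.0.0 - 122.53.127.255) does not contain 122.53.221.74
Longest matching prefix is /15 -> next hop Router Q.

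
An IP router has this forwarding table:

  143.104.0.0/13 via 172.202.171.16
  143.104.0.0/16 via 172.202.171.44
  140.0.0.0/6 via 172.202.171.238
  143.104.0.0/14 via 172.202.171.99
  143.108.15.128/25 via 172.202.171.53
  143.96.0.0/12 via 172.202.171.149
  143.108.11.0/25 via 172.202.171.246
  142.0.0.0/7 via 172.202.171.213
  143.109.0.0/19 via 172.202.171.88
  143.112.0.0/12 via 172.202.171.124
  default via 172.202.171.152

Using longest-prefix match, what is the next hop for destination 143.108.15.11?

172.202.171.16

Routes whose prefix contains 143.108.15.11:
  0.0.0.0/0 (default, matches everything) -> 172.202.171.152
  140.0.0.0/6 (140.0.0.0 - 143.255.255.255) -> 172.202.171.238
  142.0.0.0/7 (142.0.0.0 - 143.255.255.255) -> 172.202.171.213
  143.96.0.0/12 (143.96.0.0 - 143.111.255.255) -> 172.202.171.149
  143.104.0.0/13 (143.104.0.0 - 143.111.255.255) -> 172.202.171.16
More-specific entries that do NOT match:
  143.108.15.128/25 (143.108.15.128 - 143.108.15.255) does not contain 143.108.15.11
  143.108.11.0/25 (143.108.11.0 - 143.108.11.127) does not contain 143.108.15.11
  143.109.0.0/19 (143.109.0.0 - 143.109.31.255) does not contain 143.108.15.11
  143.104.0.0/16 (143.104.0.0 - 143.104.255.255) does not contain 143.108.15.11
  143.104.0.0/14 (143.104.0.0 - 143.107.255.255) does not contain 143.108.15.11
Longest matching prefix is /13 -> next hop 172.202.171.16.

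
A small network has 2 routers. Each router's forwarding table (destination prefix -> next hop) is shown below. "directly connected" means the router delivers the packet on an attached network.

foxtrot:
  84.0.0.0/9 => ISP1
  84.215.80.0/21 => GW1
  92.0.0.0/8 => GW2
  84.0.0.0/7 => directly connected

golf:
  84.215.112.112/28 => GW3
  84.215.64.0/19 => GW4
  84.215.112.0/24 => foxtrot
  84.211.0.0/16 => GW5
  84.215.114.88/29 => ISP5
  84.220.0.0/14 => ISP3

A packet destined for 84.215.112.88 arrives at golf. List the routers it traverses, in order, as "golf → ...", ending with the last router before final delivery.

At golf: longest match for 84.215.112.88 is 84.215.112.0/24 -> foxtrot
At foxtrot: longest match for 84.215.112.88 is 84.0.0.0/7 -> directly connected

golf → foxtrot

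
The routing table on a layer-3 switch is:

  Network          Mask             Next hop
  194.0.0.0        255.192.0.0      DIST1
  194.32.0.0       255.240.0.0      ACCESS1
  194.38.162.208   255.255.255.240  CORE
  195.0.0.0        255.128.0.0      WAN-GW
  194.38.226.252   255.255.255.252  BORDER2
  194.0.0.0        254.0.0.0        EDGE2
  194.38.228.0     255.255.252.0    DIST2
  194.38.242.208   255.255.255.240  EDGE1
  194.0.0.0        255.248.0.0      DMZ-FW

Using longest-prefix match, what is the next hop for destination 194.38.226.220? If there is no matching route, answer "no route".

ACCESS1

Routes whose prefix contains 194.38.226.220:
  194.0.0.0/7 (194.0.0.0 - 195.255.255.255) -> EDGE2
  194.0.0.0/10 (194.0.0.0 - 194.63.255.255) -> DIST1
  194.32.0.0/12 (194.32.0.0 - 194.47.255.255) -> ACCESS1
More-specific entries that do NOT match:
  194.38.226.252/30 (194.38.226.252 - 194.38.226.255) does not contain 194.38.226.220
  194.38.162.208/28 (194.38.162.208 - 194.38.162.223) does not contain 194.38.226.220
  194.38.242.208/28 (194.38.242.208 - 194.38.242.223) does not contain 194.38.226.220
  194.38.228.0/22 (194.38.228.0 - 194.38.231.255) does not contain 194.38.226.220
  194.0.0.0/13 (194.0.0.0 - 194.7.255.255) does not contain 194.38.226.220
Longest matching prefix is /12 -> next hop ACCESS1.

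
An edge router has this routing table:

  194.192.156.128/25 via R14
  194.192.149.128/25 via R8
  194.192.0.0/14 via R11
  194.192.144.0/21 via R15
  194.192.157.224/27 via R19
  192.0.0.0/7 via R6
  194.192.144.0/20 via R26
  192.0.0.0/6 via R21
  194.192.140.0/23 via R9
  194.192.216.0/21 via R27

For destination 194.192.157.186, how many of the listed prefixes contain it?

Prefixes containing 194.192.157.186:
  192.0.0.0/6 (192.0.0.0 - 195.255.255.255)
  194.192.0.0/14 (194.192.0.0 - 194.195.255.255)
  194.192.144.0/20 (194.192.144.0 - 194.192.159.255)
Total matching entries: 3.

3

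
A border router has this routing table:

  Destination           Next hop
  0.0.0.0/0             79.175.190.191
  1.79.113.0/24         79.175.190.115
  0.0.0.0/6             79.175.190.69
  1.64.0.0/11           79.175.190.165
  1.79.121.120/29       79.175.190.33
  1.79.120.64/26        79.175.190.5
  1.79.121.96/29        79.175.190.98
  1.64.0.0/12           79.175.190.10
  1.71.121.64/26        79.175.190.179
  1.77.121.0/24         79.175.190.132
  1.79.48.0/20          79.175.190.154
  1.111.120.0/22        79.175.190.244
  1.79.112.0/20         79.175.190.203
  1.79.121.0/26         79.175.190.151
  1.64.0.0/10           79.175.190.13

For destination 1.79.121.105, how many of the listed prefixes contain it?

6

Prefixes containing 1.79.121.105:
  0.0.0.0/0 (default, matches everything)
  0.0.0.0/6 (0.0.0.0 - 3.255.255.255)
  1.64.0.0/10 (1.64.0.0 - 1.127.255.255)
  1.64.0.0/11 (1.64.0.0 - 1.95.255.255)
  1.64.0.0/12 (1.64.0.0 - 1.79.255.255)
  1.79.112.0/20 (1.79.112.0 - 1.79.127.255)
Total matching entries: 6.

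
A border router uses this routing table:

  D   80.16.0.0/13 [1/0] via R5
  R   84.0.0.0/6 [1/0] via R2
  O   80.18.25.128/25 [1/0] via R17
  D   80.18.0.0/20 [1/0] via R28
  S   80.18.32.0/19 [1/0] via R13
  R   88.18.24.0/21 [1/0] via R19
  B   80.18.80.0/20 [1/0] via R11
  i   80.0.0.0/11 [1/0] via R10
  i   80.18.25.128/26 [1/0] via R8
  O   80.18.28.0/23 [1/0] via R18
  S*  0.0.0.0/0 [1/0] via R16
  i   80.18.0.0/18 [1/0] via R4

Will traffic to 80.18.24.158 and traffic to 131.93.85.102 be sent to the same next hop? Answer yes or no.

80.18.24.158: longest match 80.18.0.0/18 -> R4
131.93.85.102: longest match 0.0.0.0/0 -> R16

no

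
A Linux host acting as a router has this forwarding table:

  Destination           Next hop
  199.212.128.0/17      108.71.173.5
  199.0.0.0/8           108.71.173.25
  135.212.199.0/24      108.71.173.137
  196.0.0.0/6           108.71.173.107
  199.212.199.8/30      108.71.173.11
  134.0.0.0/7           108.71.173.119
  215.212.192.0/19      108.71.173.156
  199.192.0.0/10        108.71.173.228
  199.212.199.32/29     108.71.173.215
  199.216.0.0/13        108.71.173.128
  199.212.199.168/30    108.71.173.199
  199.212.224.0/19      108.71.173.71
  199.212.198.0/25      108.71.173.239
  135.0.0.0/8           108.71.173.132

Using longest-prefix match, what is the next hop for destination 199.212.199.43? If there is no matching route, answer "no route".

108.71.173.5

Routes whose prefix contains 199.212.199.43:
  196.0.0.0/6 (196.0.0.0 - 199.255.255.255) -> 108.71.173.107
  199.0.0.0/8 (199.0.0.0 - 199.255.255.255) -> 108.71.173.25
  199.192.0.0/10 (199.192.0.0 - 199.255.255.255) -> 108.71.173.228
  199.212.128.0/17 (199.212.128.0 - 199.212.255.255) -> 108.71.173.5
More-specific entries that do NOT match:
  199.212.199.8/30 (199.212.199.8 - 199.212.199.11) does not contain 199.212.199.43
  199.212.199.168/30 (199.212.199.168 - 199.212.199.171) does not contain 199.212.199.43
  199.212.199.32/29 (199.212.199.32 - 199.212.199.39) does not contain 199.212.199.43
  199.212.198.0/25 (199.212.198.0 - 199.212.198.127) does not contain 199.212.199.43
  135.212.199.0/24 (135.212.199.0 - 135.212.199.255) does not contain 199.212.199.43
  215.212.192.0/19 (215.212.192.0 - 215.212.223.255) does not contain 199.212.199.43
  199.212.224.0/19 (199.212.224.0 - 199.212.255.255) does not contain 199.212.199.43
Longest matching prefix is /17 -> next hop 108.71.173.5.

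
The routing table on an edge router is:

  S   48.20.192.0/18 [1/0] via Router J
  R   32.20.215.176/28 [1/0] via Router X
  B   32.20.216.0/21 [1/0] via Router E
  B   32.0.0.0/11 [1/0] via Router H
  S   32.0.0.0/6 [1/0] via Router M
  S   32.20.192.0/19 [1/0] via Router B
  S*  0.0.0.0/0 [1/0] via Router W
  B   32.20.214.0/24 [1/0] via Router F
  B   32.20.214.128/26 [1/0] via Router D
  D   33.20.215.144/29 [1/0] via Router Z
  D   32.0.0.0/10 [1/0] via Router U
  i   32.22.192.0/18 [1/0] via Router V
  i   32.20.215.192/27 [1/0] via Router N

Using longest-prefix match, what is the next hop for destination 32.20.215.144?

Router B

Routes whose prefix contains 32.20.215.144:
  0.0.0.0/0 (default, matches everything) -> Router W
  32.0.0.0/6 (32.0.0.0 - 35.255.255.255) -> Router M
  32.0.0.0/10 (32.0.0.0 - 32.63.255.255) -> Router U
  32.0.0.0/11 (32.0.0.0 - 32.31.255.255) -> Router H
  32.20.192.0/19 (32.20.192.0 - 32.20.223.255) -> Router B
More-specific entries that do NOT match:
  33.20.215.144/29 (33.20.215.144 - 33.20.215.151) does not contain 32.20.215.144
  32.20.215.176/28 (32.20.215.176 - 32.20.215.191) does not contain 32.20.215.144
  32.20.215.192/27 (32.20.215.192 - 32.20.215.223) does not contain 32.20.215.144
  32.20.214.128/26 (32.20.214.128 - 32.20.214.191) does not contain 32.20.215.144
  32.20.214.0/24 (32.20.214.0 - 32.20.214.255) does not contain 32.20.215.144
  32.20.216.0/21 (32.20.216.0 - 32.20.223.255) does not contain 32.20.215.144
Longest matching prefix is /19 -> next hop Router B.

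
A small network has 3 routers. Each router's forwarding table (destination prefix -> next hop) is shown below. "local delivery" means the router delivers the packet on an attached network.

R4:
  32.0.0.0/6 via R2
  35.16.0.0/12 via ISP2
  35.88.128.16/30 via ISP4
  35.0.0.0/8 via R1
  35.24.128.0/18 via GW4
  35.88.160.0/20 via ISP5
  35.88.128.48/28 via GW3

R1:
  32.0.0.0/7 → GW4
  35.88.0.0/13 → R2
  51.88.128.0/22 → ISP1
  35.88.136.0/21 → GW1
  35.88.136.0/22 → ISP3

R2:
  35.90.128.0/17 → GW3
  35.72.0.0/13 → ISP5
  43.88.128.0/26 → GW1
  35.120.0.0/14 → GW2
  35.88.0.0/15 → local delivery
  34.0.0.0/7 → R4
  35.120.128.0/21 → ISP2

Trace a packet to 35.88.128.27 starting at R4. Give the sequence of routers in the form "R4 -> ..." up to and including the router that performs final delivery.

R4 -> R1 -> R2

At R4: longest match for 35.88.128.27 is 35.0.0.0/8 -> R1
At R1: longest match for 35.88.128.27 is 35.88.0.0/13 -> R2
At R2: longest match for 35.88.128.27 is 35.88.0.0/15 -> local delivery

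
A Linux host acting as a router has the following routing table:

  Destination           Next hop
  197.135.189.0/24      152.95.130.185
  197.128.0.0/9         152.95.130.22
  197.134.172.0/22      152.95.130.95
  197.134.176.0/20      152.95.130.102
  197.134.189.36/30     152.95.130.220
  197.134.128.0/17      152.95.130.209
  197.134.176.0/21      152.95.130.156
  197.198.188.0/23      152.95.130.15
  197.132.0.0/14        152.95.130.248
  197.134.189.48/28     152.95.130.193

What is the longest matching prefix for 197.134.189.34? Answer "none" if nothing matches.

197.134.176.0/20

Entries matching 197.134.189.34:
  197.128.0.0/9 (197.128.0.0 - 197.255.255.255)
  197.132.0.0/14 (197.132.0.0 - 197.135.255.255)
  197.134.128.0/17 (197.134.128.0 - 197.134.255.255)
  197.134.176.0/20 (197.134.176.0 - 197.134.191.255)
Most specific is 197.134.176.0/20.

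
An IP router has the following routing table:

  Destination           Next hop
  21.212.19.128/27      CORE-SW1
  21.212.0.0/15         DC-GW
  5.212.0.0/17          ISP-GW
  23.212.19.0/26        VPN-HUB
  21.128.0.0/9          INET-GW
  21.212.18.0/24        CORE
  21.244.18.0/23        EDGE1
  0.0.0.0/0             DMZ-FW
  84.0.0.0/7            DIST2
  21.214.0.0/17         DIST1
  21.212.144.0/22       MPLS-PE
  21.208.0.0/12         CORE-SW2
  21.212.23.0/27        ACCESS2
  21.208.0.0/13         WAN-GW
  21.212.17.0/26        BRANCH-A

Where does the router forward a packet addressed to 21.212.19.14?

DC-GW

Routes whose prefix contains 21.212.19.14:
  0.0.0.0/0 (default, matches everything) -> DMZ-FW
  21.128.0.0/9 (21.128.0.0 - 21.255.255.255) -> INET-GW
  21.208.0.0/12 (21.208.0.0 - 21.223.255.255) -> CORE-SW2
  21.208.0.0/13 (21.208.0.0 - 21.215.255.255) -> WAN-GW
  21.212.0.0/15 (21.212.0.0 - 21.213.255.255) -> DC-GW
More-specific entries that do NOT match:
  21.212.19.128/27 (21.212.19.128 - 21.212.19.159) does not contain 21.212.19.14
  21.212.23.0/27 (21.212.23.0 - 21.212.23.31) does not contain 21.212.19.14
  23.212.19.0/26 (23.212.19.0 - 23.212.19.63) does not contain 21.212.19.14
  21.212.17.0/26 (21.212.17.0 - 21.212.17.63) does not contain 21.212.19.14
  21.212.18.0/24 (21.212.18.0 - 21.212.18.255) does not contain 21.212.19.14
  21.244.18.0/23 (21.244.18.0 - 21.244.19.255) does not contain 21.212.19.14
  21.212.144.0/22 (21.212.144.0 - 21.212.147.255) does not contain 21.212.19.14
  5.212.0.0/17 (5.212.0.0 - 5.212.127.255) does not contain 21.212.19.14
  21.214.0.0/17 (21.214.0.0 - 21.214.127.255) does not contain 21.212.19.14
Longest matching prefix is /15 -> next hop DC-GW.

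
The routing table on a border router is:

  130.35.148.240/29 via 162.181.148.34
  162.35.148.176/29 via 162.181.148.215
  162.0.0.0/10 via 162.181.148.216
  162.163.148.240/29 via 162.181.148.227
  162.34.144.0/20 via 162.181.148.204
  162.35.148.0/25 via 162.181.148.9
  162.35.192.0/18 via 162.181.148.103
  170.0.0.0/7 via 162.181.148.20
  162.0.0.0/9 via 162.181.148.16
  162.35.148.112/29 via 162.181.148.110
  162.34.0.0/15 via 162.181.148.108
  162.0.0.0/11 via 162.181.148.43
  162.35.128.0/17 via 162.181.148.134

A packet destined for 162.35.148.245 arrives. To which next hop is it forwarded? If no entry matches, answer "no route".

Routes whose prefix contains 162.35.148.245:
  162.0.0.0/9 (162.0.0.0 - 162.127.255.255) -> 162.181.148.16
  162.0.0.0/10 (162.0.0.0 - 162.63.255.255) -> 162.181.148.216
  162.34.0.0/15 (162.34.0.0 - 162.35.255.255) -> 162.181.148.108
  162.35.128.0/17 (162.35.128.0 - 162.35.255.255) -> 162.181.148.134
More-specific entries that do NOT match:
  130.35.148.240/29 (130.35.148.240 - 130.35.148.247) does not contain 162.35.148.245
  162.35.148.176/29 (162.35.148.176 - 162.35.148.183) does not contain 162.35.148.245
  162.163.148.240/29 (162.163.148.240 - 162.163.148.247) does not contain 162.35.148.245
  162.35.148.112/29 (162.35.148.112 - 162.35.148.119) does not contain 162.35.148.245
  162.35.148.0/25 (162.35.148.0 - 162.35.148.127) does not contain 162.35.148.245
  162.34.144.0/20 (162.34.144.0 - 162.34.159.255) does not contain 162.35.148.245
  162.35.192.0/18 (162.35.192.0 - 162.35.255.255) does not contain 162.35.148.245
Longest matching prefix is /17 -> next hop 162.181.148.134.

162.181.148.134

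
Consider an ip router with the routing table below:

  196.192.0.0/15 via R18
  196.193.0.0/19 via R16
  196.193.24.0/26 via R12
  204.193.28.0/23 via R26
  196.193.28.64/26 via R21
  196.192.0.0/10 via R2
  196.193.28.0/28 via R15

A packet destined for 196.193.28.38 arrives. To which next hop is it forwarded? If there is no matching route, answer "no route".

Routes whose prefix contains 196.193.28.38:
  196.192.0.0/10 (196.192.0.0 - 196.255.255.255) -> R2
  196.192.0.0/15 (196.192.0.0 - 196.193.255.255) -> R18
  196.193.0.0/19 (196.193.0.0 - 196.193.31.255) -> R16
More-specific entries that do NOT match:
  196.193.28.0/28 (196.193.28.0 - 196.193.28.15) does not contain 196.193.28.38
  196.193.24.0/26 (196.193.24.0 - 196.193.24.63) does not contain 196.193.28.38
  196.193.28.64/26 (196.193.28.64 - 196.193.28.127) does not contain 196.193.28.38
  204.193.28.0/23 (204.193.28.0 - 204.193.29.255) does not contain 196.193.28.38
Longest matching prefix is /19 -> next hop R16.

R16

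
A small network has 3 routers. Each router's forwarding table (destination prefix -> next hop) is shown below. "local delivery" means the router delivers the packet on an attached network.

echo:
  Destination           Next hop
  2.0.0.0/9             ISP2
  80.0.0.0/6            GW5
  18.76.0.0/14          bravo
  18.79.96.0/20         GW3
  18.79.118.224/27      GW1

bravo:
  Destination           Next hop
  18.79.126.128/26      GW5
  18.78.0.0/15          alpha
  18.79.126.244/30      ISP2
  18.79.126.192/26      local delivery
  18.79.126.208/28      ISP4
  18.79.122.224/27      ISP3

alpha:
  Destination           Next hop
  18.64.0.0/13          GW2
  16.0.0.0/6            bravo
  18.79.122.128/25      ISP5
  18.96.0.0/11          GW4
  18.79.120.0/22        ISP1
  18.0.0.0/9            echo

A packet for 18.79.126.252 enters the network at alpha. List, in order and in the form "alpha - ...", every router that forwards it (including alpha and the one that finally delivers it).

alpha - echo - bravo

At alpha: longest match for 18.79.126.252 is 18.0.0.0/9 -> echo
At echo: longest match for 18.79.126.252 is 18.76.0.0/14 -> bravo
At bravo: longest match for 18.79.126.252 is 18.79.126.192/26 -> local delivery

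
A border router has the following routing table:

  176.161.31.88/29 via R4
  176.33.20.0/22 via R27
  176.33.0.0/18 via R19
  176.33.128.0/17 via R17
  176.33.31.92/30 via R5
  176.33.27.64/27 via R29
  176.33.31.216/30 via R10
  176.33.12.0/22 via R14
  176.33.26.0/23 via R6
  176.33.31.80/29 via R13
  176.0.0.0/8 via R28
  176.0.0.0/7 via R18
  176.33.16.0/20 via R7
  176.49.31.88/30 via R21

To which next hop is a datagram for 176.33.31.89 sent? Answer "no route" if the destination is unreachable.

R7

Routes whose prefix contains 176.33.31.89:
  176.0.0.0/7 (176.0.0.0 - 177.255.255.255) -> R18
  176.0.0.0/8 (176.0.0.0 - 176.255.255.255) -> R28
  176.33.0.0/18 (176.33.0.0 - 176.33.63.255) -> R19
  176.33.16.0/20 (176.33.16.0 - 176.33.31.255) -> R7
More-specific entries that do NOT match:
  176.33.31.92/30 (176.33.31.92 - 176.33.31.95) does not contain 176.33.31.89
  176.33.31.216/30 (176.33.31.216 - 176.33.31.219) does not contain 176.33.31.89
  176.49.31.88/30 (176.49.31.88 - 176.49.31.91) does not contain 176.33.31.89
  176.161.31.88/29 (176.161.31.88 - 176.161.31.95) does not contain 176.33.31.89
  176.33.31.80/29 (176.33.31.80 - 176.33.31.87) does not contain 176.33.31.89
  176.33.27.64/27 (176.33.27.64 - 176.33.27.95) does not contain 176.33.31.89
  176.33.26.0/23 (176.33.26.0 - 176.33.27.255) does not contain 176.33.31.89
  176.33.20.0/22 (176.33.20.0 - 176.33.23.255) does not contain 176.33.31.89
  176.33.12.0/22 (176.33.12.0 - 176.33.15.255) does not contain 176.33.31.89
Longest matching prefix is /20 -> next hop R7.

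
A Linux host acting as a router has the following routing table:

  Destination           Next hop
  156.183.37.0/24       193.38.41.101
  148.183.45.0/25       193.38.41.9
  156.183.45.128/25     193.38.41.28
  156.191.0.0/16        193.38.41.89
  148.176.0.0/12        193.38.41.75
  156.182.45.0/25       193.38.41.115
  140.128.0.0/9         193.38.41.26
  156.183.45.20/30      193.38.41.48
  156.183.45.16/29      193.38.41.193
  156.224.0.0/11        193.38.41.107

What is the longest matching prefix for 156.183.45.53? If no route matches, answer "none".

156.183.45.53 is outside every listed prefix and there is no default route.

none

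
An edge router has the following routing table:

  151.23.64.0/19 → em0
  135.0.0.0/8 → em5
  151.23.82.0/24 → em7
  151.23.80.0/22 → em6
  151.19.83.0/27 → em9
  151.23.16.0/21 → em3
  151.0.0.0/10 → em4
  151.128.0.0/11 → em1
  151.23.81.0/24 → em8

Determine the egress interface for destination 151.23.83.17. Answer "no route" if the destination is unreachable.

em6

Routes whose prefix contains 151.23.83.17:
  151.0.0.0/10 (151.0.0.0 - 151.63.255.255) -> em4
  151.23.64.0/19 (151.23.64.0 - 151.23.95.255) -> em0
  151.23.80.0/22 (151.23.80.0 - 151.23.83.255) -> em6
More-specific entries that do NOT match:
  151.19.83.0/27 (151.19.83.0 - 151.19.83.31) does not contain 151.23.83.17
  151.23.82.0/24 (151.23.82.0 - 151.23.82.255) does not contain 151.23.83.17
  151.23.81.0/24 (151.23.81.0 - 151.23.81.255) does not contain 151.23.83.17
Longest matching prefix is /22 -> interface em6.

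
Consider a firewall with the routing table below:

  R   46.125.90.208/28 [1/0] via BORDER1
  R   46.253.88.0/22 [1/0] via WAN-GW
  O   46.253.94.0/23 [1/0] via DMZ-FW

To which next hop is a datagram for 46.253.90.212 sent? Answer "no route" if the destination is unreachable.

WAN-GW

Routes whose prefix contains 46.253.90.212:
  46.253.88.0/22 (46.253.88.0 - 46.253.91.255) -> WAN-GW
More-specific entries that do NOT match:
  46.125.90.208/28 (46.125.90.208 - 46.125.90.223) does not contain 46.253.90.212
  46.253.94.0/23 (46.253.94.0 - 46.253.95.255) does not contain 46.253.90.212
Longest matching prefix is /22 -> next hop WAN-GW.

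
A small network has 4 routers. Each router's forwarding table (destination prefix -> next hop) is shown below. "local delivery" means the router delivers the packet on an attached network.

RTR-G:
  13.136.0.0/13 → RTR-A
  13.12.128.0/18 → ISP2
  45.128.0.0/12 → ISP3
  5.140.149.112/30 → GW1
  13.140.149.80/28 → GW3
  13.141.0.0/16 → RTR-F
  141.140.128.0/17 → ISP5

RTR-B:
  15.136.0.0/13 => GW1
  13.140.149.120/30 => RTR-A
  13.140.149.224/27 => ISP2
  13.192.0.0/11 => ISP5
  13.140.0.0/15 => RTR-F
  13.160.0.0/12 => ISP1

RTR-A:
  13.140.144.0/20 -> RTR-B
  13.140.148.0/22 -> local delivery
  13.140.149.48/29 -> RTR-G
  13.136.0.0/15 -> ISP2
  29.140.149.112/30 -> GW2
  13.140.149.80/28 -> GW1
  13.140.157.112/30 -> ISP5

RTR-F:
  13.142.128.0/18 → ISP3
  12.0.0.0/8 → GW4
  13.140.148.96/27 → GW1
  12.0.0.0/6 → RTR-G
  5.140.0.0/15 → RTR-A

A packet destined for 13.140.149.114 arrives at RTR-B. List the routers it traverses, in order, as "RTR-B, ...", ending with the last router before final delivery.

At RTR-B: longest match for 13.140.149.114 is 13.140.0.0/15 -> RTR-F
At RTR-F: longest match for 13.140.149.114 is 12.0.0.0/6 -> RTR-G
At RTR-G: longest match for 13.140.149.114 is 13.136.0.0/13 -> RTR-A
At RTR-A: longest match for 13.140.149.114 is 13.140.148.0/22 -> local delivery

RTR-B, RTR-F, RTR-G, RTR-A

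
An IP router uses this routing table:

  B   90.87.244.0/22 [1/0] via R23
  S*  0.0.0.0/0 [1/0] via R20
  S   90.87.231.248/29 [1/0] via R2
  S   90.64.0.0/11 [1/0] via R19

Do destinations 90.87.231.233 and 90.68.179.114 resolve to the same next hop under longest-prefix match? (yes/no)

90.87.231.233: longest match 90.64.0.0/11 -> R19
90.68.179.114: longest match 90.64.0.0/11 -> R19

yes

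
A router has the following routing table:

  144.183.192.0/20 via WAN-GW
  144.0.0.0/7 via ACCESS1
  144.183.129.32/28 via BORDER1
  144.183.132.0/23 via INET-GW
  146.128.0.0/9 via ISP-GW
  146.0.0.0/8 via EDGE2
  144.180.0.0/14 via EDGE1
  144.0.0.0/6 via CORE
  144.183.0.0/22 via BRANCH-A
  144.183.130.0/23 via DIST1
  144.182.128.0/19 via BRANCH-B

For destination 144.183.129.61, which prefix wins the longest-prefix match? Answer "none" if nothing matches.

144.180.0.0/14

Entries matching 144.183.129.61:
  144.0.0.0/6 (144.0.0.0 - 147.255.255.255)
  144.0.0.0/7 (144.0.0.0 - 145.255.255.255)
  144.180.0.0/14 (144.180.0.0 - 144.183.255.255)
Most specific is 144.180.0.0/14.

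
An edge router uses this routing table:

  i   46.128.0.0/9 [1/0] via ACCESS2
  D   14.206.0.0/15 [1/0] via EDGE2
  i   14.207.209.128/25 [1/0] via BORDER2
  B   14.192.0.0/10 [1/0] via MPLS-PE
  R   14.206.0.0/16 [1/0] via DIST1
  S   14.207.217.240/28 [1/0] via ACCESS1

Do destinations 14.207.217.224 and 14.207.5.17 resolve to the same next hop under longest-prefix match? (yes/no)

yes

14.207.217.224: longest match 14.206.0.0/15 -> EDGE2
14.207.5.17: longest match 14.206.0.0/15 -> EDGE2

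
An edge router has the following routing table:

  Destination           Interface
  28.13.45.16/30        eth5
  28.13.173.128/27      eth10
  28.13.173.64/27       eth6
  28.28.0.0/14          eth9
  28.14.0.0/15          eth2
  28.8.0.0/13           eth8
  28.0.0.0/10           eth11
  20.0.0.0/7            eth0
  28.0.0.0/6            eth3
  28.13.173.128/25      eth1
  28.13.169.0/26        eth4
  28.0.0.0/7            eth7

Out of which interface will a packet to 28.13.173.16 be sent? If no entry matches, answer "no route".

Routes whose prefix contains 28.13.173.16:
  28.0.0.0/6 (28.0.0.0 - 31.255.255.255) -> eth3
  28.0.0.0/7 (28.0.0.0 - 29.255.255.255) -> eth7
  28.0.0.0/10 (28.0.0.0 - 28.63.255.255) -> eth11
  28.8.0.0/13 (28.8.0.0 - 28.15.255.255) -> eth8
More-specific entries that do NOT match:
  28.13.45.16/30 (28.13.45.16 - 28.13.45.19) does not contain 28.13.173.16
  28.13.173.128/27 (28.13.173.128 - 28.13.173.159) does not contain 28.13.173.16
  28.13.173.64/27 (28.13.173.64 - 28.13.173.95) does not contain 28.13.173.16
  28.13.169.0/26 (28.13.169.0 - 28.13.169.63) does not contain 28.13.173.16
  28.13.173.128/25 (28.13.173.128 - 28.13.173.255) does not contain 28.13.173.16
  28.14.0.0/15 (28.14.0.0 - 28.15.255.255) does not contain 28.13.173.16
  28.28.0.0/14 (28.28.0.0 - 28.31.255.255) does not contain 28.13.173.16
Longest matching prefix is /13 -> interface eth8.

eth8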